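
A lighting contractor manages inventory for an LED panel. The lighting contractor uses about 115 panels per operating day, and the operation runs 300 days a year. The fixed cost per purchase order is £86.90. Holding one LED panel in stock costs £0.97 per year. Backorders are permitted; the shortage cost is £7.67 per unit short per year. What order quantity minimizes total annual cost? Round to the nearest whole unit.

Q* ≈ 2,639 panels

Annual demand D = 115 × 300 = 34,500.
With planned backorders, Q* = √(2DS/H) · √((H+B)/B).
√(2DS/H) = √(2 × 34,500 × 86.9 / 0.97) = 2486.272.
√((H+B)/B) = √((0.97+7.67)/7.67) = 1.0614.
Q* ≈ 2638.808.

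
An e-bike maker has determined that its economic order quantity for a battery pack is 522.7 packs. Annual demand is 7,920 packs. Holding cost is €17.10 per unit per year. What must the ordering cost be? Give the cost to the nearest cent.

Squaring Q* = √(2DS/H) gives Q*² = 2DS/H.
From Q* = √(2DS/H): S = Q*²H / (2D) = 522.7² × 17.1 / (2 × 7,920) = 294.9483.

S ≈ €294.95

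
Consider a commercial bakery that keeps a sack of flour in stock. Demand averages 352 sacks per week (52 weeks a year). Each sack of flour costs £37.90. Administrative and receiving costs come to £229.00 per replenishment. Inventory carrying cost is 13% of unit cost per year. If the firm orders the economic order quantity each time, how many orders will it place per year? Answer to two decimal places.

Annual demand D = 352 × 52 = 18,304.
Holding cost H = 0.13 × £37.90 = £4.9270 per unit per year.
The optimal lot size = √(2DS/H) = √(2 × 18,304 × 229 / 4.927) ≈ 1304.41.
Orders per year = D / Q* = 18,304 / 1304.41 ≈ 14.032.

N ≈ 14.03 orders per year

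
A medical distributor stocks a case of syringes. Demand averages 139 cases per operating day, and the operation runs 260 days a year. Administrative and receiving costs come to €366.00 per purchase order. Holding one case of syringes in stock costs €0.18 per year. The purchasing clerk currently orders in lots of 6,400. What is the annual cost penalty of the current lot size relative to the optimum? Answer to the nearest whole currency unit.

Extra cost ≈ €461 per year

Annual demand D = 139 × 260 = 36,140.
EOQ = √(2DS/H) = √(2 × 36,140 × 366 / 0.18) ≈ 12123.09.
Cost at Q* = (D/Q*)S + (Q*/2)H = √(2DSH) ≈ €2,182.16.
Cost at Q = 6,400: (36,140/6,400)×366 + (6,400/2)×0.18 = €2,066.76 + €576.00 = €2,642.76.
Excess = €2,642.76 − €2,182.16 = €460.60.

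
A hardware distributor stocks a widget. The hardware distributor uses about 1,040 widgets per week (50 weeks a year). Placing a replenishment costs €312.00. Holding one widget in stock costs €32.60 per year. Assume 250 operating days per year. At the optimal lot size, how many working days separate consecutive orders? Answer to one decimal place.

T ≈ 4.8 days

Annual demand D = 1,040 × 50 = 52,000.
The optimal lot size = √(2DS/H) = √(2 × 52,000 × 312 / 32.6) ≈ 997.67.
Cycle time = Q*/D × 250 = 997.67 / 52,000 × 250 ≈ 4.796 days.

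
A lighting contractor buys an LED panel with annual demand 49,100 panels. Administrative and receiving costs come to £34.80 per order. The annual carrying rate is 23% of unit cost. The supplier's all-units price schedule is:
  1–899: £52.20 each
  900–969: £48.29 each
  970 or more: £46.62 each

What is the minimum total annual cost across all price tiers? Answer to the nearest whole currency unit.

Holding cost per unit per year at price C is H = 0.23·C.
For each price level, check whether its EOQ is feasible; otherwise the best quantity at that price is the breakpoint.
EOQ at £52.20 = 533.5 (feasible in tier 1): TC = 49,100×£52.20 + (49,100/533.5)×34.8 + (533.5/2)×0.23×£52.20 = £2,569,425.37.
EOQ at £48.29 = 554.7 < 900, so use break Q=900: TC = 49,100×£48.29 + (49,100/900.0)×34.8 + (900.0/2)×0.23×£48.29 = £2,377,935.55.
EOQ at £46.62 = 564.5 < 970, so use break Q=970: TC = 49,100×£46.62 + (49,100/970.0)×34.8 + (970.0/2)×0.23×£46.62 = £2,296,003.99.
Lowest total cost among the candidates is at Q = 970.0.

TC* ≈ £2,296,004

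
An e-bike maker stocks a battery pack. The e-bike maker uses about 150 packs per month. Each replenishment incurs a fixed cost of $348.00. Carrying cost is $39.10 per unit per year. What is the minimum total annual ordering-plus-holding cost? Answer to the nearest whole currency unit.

Annual demand D = 150 × 12 = 1,800.
The optimal lot size = √(2DS/H) = √(2 × 1,800 × 348 / 39.1) ≈ 179.00.
At Q*, ordering cost (D/Q*)S equals holding cost (Q*/2)H, each = √(DSH/2).
Minimum total = √(2DSH) = √(2 × 1,800 × 348 × 39.1) ≈ 6998.891.

TC* ≈ $6,999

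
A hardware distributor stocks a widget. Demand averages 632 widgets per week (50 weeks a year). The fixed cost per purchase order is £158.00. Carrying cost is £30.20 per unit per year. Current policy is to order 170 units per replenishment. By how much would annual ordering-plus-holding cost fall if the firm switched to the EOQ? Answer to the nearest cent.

Annual demand D = 632 × 50 = 31,600.
EOQ = √(2DS/H) = √(2 × 31,600 × 158 / 30.2) ≈ 575.02.
Cost at Q* = (D/Q*)S + (Q*/2)H = √(2DSH) ≈ £17,365.63.
Cost at Q = 170: (31,600/170)×158 + (170/2)×30.2 = £29,369.41 + £2,567.00 = £31,936.41.
Excess = £31,936.41 − £17,365.63 = £14,570.78.

Extra cost ≈ £14,570.78 per year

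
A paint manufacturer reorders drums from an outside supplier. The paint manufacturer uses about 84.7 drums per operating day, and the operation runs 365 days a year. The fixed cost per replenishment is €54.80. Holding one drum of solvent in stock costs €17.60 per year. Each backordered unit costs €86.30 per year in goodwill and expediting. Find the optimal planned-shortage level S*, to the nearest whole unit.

Annual demand D = 84.7 × 365 = 30,915.5.
With planned backorders, Q* = √(2DS/H) · √((H+B)/B).
√(2DS/H) = √(2 × 30,915.5 × 54.8 / 17.6) = 438.770.
√((H+B)/B) = √((17.6+86.3)/86.3) = 1.0972.
Q* ≈ 481.437.
S* = Q* · H/(H+B) = 481.437 × 17.6/103.9 ≈ 81.552.

S* ≈ 82 drums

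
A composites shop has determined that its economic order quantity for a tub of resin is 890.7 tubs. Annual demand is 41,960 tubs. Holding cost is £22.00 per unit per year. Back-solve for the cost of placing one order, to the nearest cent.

S ≈ £207.98

Squaring Q* = √(2DS/H) gives Q*² = 2DS/H.
From Q* = √(2DS/H): S = Q*²H / (2D) = 890.7² × 22 / (2 × 41,960) = 207.9793.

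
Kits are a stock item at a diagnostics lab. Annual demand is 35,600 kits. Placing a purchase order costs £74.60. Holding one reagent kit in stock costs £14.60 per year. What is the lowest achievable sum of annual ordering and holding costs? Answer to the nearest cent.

EOQ = √(2DS/H) = √(2 × 35,600 × 74.6 / 14.6) ≈ 603.16.
At the optimum the two cost components are equal, so total cost = 2·(Q*/2)H = Q*·H.
Minimum total = √(2DSH) = √(2 × 35,600 × 74.6 × 14.6) ≈ 8806.145.

TC* ≈ £8,806.15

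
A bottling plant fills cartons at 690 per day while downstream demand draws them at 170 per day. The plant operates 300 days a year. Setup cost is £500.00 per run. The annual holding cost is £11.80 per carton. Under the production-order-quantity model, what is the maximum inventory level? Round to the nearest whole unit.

I_max ≈ 1,805 cartons

Annual demand D = 170 × 300 = 51,000.
Production build-up factor (1 − d/p) = 1 − 170/690 = 0.7536.
Q* = √(2DS / (H(1 − d/p))) = √(2 × 51,000 × 500 / (11.8 × 0.7536)).
= √(51,000,000 / 8.8928) ≈ 2394.787.
Maximum inventory = Q*(1 − d/p) = 2394.787 × 0.7536 ≈ 1804.767.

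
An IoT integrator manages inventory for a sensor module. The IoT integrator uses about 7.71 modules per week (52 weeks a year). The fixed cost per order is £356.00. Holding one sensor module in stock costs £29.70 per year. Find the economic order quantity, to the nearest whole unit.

Annual demand D = 7.71 × 52 = 400.92.
EOQ = √(2DS / H) = √(2 × 400.92 × 356 / 29.7).
= √(285,455.04 / 29.7) = √9,611.2808 ≈ 98.037.

Q* ≈ 98 modules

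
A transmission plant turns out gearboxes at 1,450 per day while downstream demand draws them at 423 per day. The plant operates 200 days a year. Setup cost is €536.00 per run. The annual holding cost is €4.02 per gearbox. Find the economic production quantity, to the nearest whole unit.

Q* ≈ 5,644 gearboxes

Annual demand D = 423 × 200 = 84,600.
Production build-up factor (1 − d/p) = 1 − 423/1,450 = 0.7083.
Q* = √(2DS / (H(1 − d/p))) = √(2 × 84,600 × 536 / (4.02 × 0.7083)).
= √(90,691,200 / 2.8473) ≈ 5643.757.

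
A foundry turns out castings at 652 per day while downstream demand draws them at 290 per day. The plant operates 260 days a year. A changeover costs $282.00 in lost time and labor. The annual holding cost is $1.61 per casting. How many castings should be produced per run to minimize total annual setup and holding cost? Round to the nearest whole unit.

Annual demand D = 290 × 260 = 75,400.
Production build-up factor (1 − d/p) = 1 − 290/652 = 0.5552.
Q* = √(2DS / (H(1 − d/p))) = √(2 × 75,400 × 282 / (1.61 × 0.5552)).
= √(42,525,600 / 0.8939) ≈ 6897.343.

Q* ≈ 6,897 castings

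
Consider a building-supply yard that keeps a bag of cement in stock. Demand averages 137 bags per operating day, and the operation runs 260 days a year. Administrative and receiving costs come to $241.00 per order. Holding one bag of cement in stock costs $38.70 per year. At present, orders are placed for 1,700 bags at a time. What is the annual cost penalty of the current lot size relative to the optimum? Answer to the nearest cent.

Annual demand D = 137 × 260 = 35,620.
EOQ = √(2DS/H) = √(2 × 35,620 × 241 / 38.7) ≈ 666.06.
Cost at Q* = (D/Q*)S + (Q*/2)H = √(2DSH) ≈ $25,776.62.
Cost at Q = 1,700: (35,620/1,700)×241 + (1,700/2)×38.7 = $5,049.66 + $32,895.00 = $37,944.66.
Excess = $37,944.66 − $25,776.62 = $12,168.04.

Extra cost ≈ $12,168.04 per year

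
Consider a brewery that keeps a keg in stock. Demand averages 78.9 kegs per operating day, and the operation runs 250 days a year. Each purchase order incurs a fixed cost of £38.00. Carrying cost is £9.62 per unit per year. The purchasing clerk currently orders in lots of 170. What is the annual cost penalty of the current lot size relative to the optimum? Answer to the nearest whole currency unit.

Annual demand D = 78.9 × 250 = 19,725.
EOQ = √(2DS/H) = √(2 × 19,725 × 38 / 9.62) ≈ 394.76.
Cost at Q* = (D/Q*)S + (Q*/2)H = √(2DSH) ≈ £3,797.54.
Cost at Q = 170: (19,725/170)×38 + (170/2)×9.62 = £4,409.12 + £817.70 = £5,226.82.
Excess = £5,226.82 − £3,797.54 = £1,429.27.

Extra cost ≈ £1,429 per year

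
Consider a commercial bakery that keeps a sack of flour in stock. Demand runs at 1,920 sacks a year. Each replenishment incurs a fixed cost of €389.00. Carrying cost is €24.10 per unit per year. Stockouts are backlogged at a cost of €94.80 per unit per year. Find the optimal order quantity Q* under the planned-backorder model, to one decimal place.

With planned backorders, Q* = √(2DS/H) · √((H+B)/B).
√(2DS/H) = √(2 × 1,920 × 389 / 24.1) = 248.961.
√((H+B)/B) = √((24.1+94.8)/94.8) = 1.1199.
Q* ≈ 278.817.

Q* ≈ 278.8 sacks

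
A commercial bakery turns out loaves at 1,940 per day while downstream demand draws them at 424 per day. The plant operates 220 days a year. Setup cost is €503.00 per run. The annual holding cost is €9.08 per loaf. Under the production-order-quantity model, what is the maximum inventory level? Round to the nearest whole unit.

I_max ≈ 2,842 loaves

Annual demand D = 424 × 220 = 93,280.
Production build-up factor (1 − d/p) = 1 − 424/1,940 = 0.7814.
Q* = √(2DS / (H(1 − d/p))) = √(2 × 93,280 × 503 / (9.08 × 0.7814)).
= √(93,839,680 / 7.0955) ≈ 3636.651.
Maximum inventory = Q*(1 − d/p) = 3636.651 × 0.7814 ≈ 2841.836.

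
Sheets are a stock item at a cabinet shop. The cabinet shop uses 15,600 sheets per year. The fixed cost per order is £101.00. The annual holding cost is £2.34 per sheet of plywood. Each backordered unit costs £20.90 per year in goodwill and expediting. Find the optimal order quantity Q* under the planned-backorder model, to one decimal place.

Q* ≈ 1,223.7 sheets

With planned backorders, Q* = √(2DS/H) · √((H+B)/B).
√(2DS/H) = √(2 × 15,600 × 101 / 2.34) = 1160.460.
√((H+B)/B) = √((2.34+20.9)/20.9) = 1.0545.
Q* ≈ 1223.700.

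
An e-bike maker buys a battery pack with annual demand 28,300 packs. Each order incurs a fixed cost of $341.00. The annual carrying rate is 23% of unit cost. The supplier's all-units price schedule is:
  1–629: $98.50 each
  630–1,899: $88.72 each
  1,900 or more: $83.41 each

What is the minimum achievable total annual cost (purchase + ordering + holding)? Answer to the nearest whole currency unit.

Holding cost per unit per year at price C is H = 0.23·C.
Candidates are each tier's EOQ (if it falls in that tier) and each price-break quantity.
Tier 1 ($98.50): EOQ = 923.0 exceeds tier's upper bound 629, so this tier is dominated.
EOQ at $88.72 = 972.5 (feasible in tier 2): TC = 28,300×$88.72 + (28,300/972.5)×341 + (972.5/2)×0.23×$88.72 = $2,530,621.41.
EOQ at $83.41 = 1003.0 < 1900, so use break Q=1900: TC = 28,300×$83.41 + (28,300/1900.0)×341 + (1900.0/2)×0.23×$83.41 = $2,383,807.19.
Lowest total cost among the candidates is at Q = 1900.0.

TC* ≈ $2,383,807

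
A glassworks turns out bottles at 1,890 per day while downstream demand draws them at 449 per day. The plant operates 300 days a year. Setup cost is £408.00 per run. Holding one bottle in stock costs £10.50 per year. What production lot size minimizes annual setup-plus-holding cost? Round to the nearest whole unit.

Annual demand D = 449 × 300 = 134,700.
Production build-up factor (1 − d/p) = 1 − 449/1,890 = 0.7624.
Q* = √(2DS / (H(1 − d/p))) = √(2 × 134,700 × 408 / (10.5 × 0.7624)).
= √(109,915,200 / 8.0056) ≈ 3705.383.

Q* ≈ 3,705 bottles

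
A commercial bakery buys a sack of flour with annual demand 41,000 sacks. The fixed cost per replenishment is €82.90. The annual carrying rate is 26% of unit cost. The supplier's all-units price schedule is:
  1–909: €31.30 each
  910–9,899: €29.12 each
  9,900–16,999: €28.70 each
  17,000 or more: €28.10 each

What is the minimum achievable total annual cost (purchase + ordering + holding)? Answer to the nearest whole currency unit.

Holding cost per unit per year at price C is H = 0.26·C.
Candidates are each tier's EOQ (if it falls in that tier) and each price-break quantity.
Tier 1 (€31.30): EOQ = 914.0 exceeds tier's upper bound 909, so this tier is dominated.
EOQ at €29.12 = 947.5 (feasible in tier 2): TC = 41,000×€29.12 + (41,000/947.5)×82.9 + (947.5/2)×0.26×€29.12 = €1,201,094.09.
EOQ at €28.70 = 954.5 < 9900, so use break Q=9900: TC = 41,000×€28.70 + (41,000/9900.0)×82.9 + (9900.0/2)×0.26×€28.70 = €1,213,980.22.
EOQ at €28.10 = 964.6 < 17000, so use break Q=17000: TC = 41,000×€28.10 + (41,000/17000.0)×82.9 + (17000.0/2)×0.26×€28.10 = €1,214,400.94.
Lowest total cost among the candidates is at Q = 947.5.

TC* ≈ €1,201,094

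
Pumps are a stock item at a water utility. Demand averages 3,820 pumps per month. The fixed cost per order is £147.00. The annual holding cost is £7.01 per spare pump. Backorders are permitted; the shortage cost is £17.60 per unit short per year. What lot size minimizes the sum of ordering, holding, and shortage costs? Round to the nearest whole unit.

Q* ≈ 1,640 pumps

Annual demand D = 3,820 × 12 = 45,840.
With planned backorders, Q* = √(2DS/H) · √((H+B)/B).
√(2DS/H) = √(2 × 45,840 × 147 / 7.01) = 1386.555.
√((H+B)/B) = √((7.01+17.6)/17.6) = 1.1825.
Q* ≈ 1639.594.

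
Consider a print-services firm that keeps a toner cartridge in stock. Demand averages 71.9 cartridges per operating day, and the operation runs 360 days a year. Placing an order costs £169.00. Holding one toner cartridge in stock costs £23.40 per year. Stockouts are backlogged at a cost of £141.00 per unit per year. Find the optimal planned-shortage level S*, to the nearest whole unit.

Annual demand D = 71.9 × 360 = 25,884.
With planned backorders, Q* = √(2DS/H) · √((H+B)/B).
√(2DS/H) = √(2 × 25,884 × 169 / 23.4) = 611.457.
√((H+B)/B) = √((23.4+141)/141) = 1.0798.
Q* ≈ 660.249.
S* = Q* · H/(H+B) = 660.249 × 23.4/164.4 ≈ 93.977.

S* ≈ 94 cartridges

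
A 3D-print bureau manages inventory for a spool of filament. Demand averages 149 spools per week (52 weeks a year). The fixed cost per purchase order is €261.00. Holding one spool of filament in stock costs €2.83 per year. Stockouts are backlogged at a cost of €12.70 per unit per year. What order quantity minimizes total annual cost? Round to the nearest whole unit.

Q* ≈ 1,322 spools

Annual demand D = 149 × 52 = 7,748.
With planned backorders, Q* = √(2DS/H) · √((H+B)/B).
√(2DS/H) = √(2 × 7,748 × 261 / 2.83) = 1195.465.
√((H+B)/B) = √((2.83+12.7)/12.7) = 1.1058.
Q* ≈ 1321.967.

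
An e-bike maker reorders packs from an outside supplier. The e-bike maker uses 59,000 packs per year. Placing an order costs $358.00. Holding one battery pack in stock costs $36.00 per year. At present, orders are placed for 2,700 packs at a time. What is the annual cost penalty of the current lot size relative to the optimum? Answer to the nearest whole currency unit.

EOQ = √(2DS/H) = √(2 × 59,000 × 358 / 36) ≈ 1083.26.
Cost at Q* = (D/Q*)S + (Q*/2)H = √(2DSH) ≈ $38,997.23.
Cost at Q = 2,700: (59,000/2,700)×358 + (2,700/2)×36 = $7,822.96 + $48,600.00 = $56,422.96.
Excess = $56,422.96 − $38,997.23 = $17,425.73.

Extra cost ≈ $17,426 per year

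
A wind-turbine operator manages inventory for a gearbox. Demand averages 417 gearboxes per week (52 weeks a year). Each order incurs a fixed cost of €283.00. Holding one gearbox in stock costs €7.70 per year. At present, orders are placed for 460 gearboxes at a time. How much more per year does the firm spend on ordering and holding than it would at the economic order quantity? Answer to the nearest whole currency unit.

Annual demand D = 417 × 52 = 21,684.
EOQ = √(2DS/H) = √(2 × 21,684 × 283 / 7.7) ≈ 1262.50.
Cost at Q* = (D/Q*)S + (Q*/2)H = √(2DSH) ≈ €9,721.28.
Cost at Q = 460: (21,684/460)×283 + (460/2)×7.7 = €13,340.37 + €1,771.00 = €15,111.37.
Excess = €15,111.37 − €9,721.28 = €5,390.10.

Extra cost ≈ €5,390 per year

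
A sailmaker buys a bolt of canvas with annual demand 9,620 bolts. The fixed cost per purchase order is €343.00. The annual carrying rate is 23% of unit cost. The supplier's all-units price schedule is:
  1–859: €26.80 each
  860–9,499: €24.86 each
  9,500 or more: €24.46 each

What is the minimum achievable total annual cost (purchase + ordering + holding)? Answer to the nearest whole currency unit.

TC* ≈ €245,296

Holding cost per unit per year at price C is H = 0.23·C.
Candidates are each tier's EOQ (if it falls in that tier) and each price-break quantity.
Tier 1 (€26.80): EOQ = 1034.7 exceeds tier's upper bound 859, so this tier is dominated.
EOQ at €24.86 = 1074.3 (feasible in tier 2): TC = 9,620×€24.86 + (9,620/1074.3)×343 + (1074.3/2)×0.23×€24.86 = €245,295.97.
EOQ at €24.46 = 1083.1 < 9500, so use break Q=9500: TC = 9,620×€24.46 + (9,620/9500.0)×343 + (9500.0/2)×0.23×€24.46 = €262,375.08.
Lowest total cost among the candidates is at Q = 1074.3.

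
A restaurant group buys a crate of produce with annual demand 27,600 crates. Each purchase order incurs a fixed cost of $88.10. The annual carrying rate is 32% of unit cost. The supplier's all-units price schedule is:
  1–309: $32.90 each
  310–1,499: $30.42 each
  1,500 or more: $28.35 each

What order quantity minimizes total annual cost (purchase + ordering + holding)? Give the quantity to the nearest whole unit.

Holding cost per unit per year at price C is H = 0.32·C.
Evaluate total cost at each tier's feasible EOQ or, if the EOQ is below the tier, at the tier's minimum quantity.
Tier 1 ($32.90): EOQ = 679.6 exceeds tier's upper bound 309, so this tier is dominated.
EOQ at $30.42 = 706.8 (feasible in tier 2): TC = 27,600×$30.42 + (27,600/706.8)×88.1 + (706.8/2)×0.32×$30.42 = $846,472.37.
EOQ at $28.35 = 732.2 < 1500, so use break Q=1500: TC = 27,600×$28.35 + (27,600/1500.0)×88.1 + (1500.0/2)×0.32×$28.35 = $790,885.04.
Lowest total cost is $790,885.04 at Q = 1500.0.

Q* ≈ 1,500 crates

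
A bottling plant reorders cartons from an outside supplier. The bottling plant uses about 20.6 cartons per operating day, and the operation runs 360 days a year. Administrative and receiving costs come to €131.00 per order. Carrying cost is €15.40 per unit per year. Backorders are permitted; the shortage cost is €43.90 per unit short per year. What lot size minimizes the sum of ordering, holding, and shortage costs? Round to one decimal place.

Annual demand D = 20.6 × 360 = 7,416.
With planned backorders, Q* = √(2DS/H) · √((H+B)/B).
√(2DS/H) = √(2 × 7,416 × 131 / 15.4) = 355.202.
√((H+B)/B) = √((15.4+43.9)/43.9) = 1.1622.
Q* ≈ 412.829.

Q* ≈ 412.8 cartons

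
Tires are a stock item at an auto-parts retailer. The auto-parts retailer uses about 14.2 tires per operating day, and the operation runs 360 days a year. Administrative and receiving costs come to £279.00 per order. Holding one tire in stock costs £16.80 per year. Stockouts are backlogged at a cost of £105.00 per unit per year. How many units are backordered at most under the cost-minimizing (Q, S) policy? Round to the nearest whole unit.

Annual demand D = 14.2 × 360 = 5,112.
With planned backorders, Q* = √(2DS/H) · √((H+B)/B).
√(2DS/H) = √(2 × 5,112 × 279 / 16.8) = 412.058.
√((H+B)/B) = √((16.8+105)/105) = 1.0770.
Q* ≈ 443.800.
S* = Q* · H/(H+B) = 443.800 × 16.8/121.8 ≈ 61.214.

S* ≈ 61 tires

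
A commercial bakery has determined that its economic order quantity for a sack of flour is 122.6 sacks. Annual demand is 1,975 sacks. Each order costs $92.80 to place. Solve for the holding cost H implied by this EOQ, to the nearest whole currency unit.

Invert the EOQ relation Q*² = 2DS/H.
From Q* = √(2DS/H): H = 2DS / Q*² = 2 × 1,975 × 92.8 / 122.6² = 24.3873.

H ≈ $24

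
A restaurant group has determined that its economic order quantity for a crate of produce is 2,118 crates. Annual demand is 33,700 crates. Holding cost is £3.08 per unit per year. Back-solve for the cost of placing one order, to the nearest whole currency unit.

S ≈ £205

The basic EOQ model gives Q* = √(2DS/H); rearrange for the unknown.
From Q* = √(2DS/H): S = Q*²H / (2D) = 2,118² × 3.08 / (2 × 33,700) = 204.9947.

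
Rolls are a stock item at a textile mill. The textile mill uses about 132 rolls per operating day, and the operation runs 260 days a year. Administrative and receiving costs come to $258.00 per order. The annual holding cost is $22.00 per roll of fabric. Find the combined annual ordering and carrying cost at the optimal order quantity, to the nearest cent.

Annual demand D = 132 × 260 = 34,320.
Q* = √(2DS/H) = √(2 × 34,320 × 258 / 22) ≈ 897.20.
At Q*, ordering cost (D/Q*)S equals holding cost (Q*/2)H, each = √(DSH/2).
Minimum total = √(2DSH) = √(2 × 34,320 × 258 × 22) ≈ 19738.304.

TC* ≈ $19,738.30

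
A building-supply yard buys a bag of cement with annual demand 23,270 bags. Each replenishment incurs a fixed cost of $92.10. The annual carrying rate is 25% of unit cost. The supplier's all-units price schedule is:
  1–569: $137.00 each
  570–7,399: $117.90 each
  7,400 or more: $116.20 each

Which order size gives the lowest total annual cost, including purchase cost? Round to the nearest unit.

Q* ≈ 570 bags

Holding cost per unit per year at price C is H = 0.25·C.
For each price level, check whether its EOQ is feasible; otherwise the best quantity at that price is the breakpoint.
EOQ at $137.00 = 353.8 (feasible in tier 1): TC = 23,270×$137.00 + (23,270/353.8)×92.1 + (353.8/2)×0.25×$137.00 = $3,200,106.39.
EOQ at $117.90 = 381.3 < 570, so use break Q=570: TC = 23,270×$117.90 + (23,270/570.0)×92.1 + (570.0/2)×0.25×$117.90 = $2,755,693.32.
EOQ at $116.20 = 384.1 < 7400, so use break Q=7400: TC = 23,270×$116.20 + (23,270/7400.0)×92.1 + (7400.0/2)×0.25×$116.20 = $2,811,748.62.
Lowest total cost is $2,755,693.32 at Q = 570.0.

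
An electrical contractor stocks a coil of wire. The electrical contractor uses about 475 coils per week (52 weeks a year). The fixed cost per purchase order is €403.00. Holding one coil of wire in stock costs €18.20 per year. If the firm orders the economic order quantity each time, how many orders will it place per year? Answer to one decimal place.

N ≈ 23.6 orders per year

Annual demand D = 475 × 52 = 24,700.
EOQ = √(2DS/H) = √(2 × 24,700 × 403 / 18.2) ≈ 1045.88.
Orders per year = D / Q* = 24,700 / 1045.88 ≈ 23.617.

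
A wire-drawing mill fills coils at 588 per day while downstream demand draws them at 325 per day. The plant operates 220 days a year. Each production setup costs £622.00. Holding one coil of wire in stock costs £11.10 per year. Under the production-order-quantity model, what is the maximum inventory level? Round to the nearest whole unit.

I_max ≈ 1,893 coils

Annual demand D = 325 × 220 = 71,500.
Production build-up factor (1 − d/p) = 1 − 325/588 = 0.4473.
Q* = √(2DS / (H(1 − d/p))) = √(2 × 71,500 × 622 / (11.1 × 0.4473)).
= √(88,946,000 / 4.9648) ≈ 4232.651.
Maximum inventory = Q*(1 − d/p) = 4232.651 × 0.4473 ≈ 1893.176.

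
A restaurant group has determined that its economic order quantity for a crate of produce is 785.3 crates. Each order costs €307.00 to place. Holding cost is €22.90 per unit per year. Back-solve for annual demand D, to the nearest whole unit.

The basic EOQ model gives Q* = √(2DS/H); rearrange for the unknown.
From Q* = √(2DS/H): D = Q*²H / (2S) = 785.3² × 22.9 / (2 × 307) = 23000.554.

D ≈ 23,001 crates per year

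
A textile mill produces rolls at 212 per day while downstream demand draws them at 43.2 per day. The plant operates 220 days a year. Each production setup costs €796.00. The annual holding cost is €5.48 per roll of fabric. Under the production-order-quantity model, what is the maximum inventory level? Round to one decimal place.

I_max ≈ 1,482.7 rolls

Annual demand D = 43.2 × 220 = 9,504.
Production build-up factor (1 − d/p) = 1 − 43.2/212 = 0.7962.
Q* = √(2DS / (H(1 − d/p))) = √(2 × 9,504 × 796 / (5.48 × 0.7962)).
= √(15,130,368 / 4.3633) ≈ 1862.156.
Maximum inventory = Q*(1 − d/p) = 1862.156 × 0.7962 ≈ 1482.698.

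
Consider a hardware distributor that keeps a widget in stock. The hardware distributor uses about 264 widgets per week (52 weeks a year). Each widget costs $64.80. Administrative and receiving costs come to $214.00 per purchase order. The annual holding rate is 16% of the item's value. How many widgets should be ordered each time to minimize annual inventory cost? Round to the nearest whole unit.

Q* ≈ 753 widgets

Annual demand D = 264 × 52 = 13,728.
Holding cost H = 0.16 × $64.80 = $10.3680 per unit per year.
EOQ = √(2DS / H) = √(2 × 13,728 × 214 / 10.368).
= √(5,875,584 / 10.368) = √566,703.7037 ≈ 752.797.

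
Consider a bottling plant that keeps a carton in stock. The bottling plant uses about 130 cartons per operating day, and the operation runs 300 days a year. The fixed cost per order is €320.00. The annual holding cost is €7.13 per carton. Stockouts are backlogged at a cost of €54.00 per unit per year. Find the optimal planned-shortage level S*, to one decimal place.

S* ≈ 232.2 cartons

Annual demand D = 130 × 300 = 39,000.
With planned backorders, Q* = √(2DS/H) · √((H+B)/B).
√(2DS/H) = √(2 × 39,000 × 320 / 7.13) = 1871.016.
√((H+B)/B) = √((7.13+54)/54) = 1.0640.
Q* ≈ 1990.709.
S* = Q* · H/(H+B) = 1990.709 × 7.13/61.13 ≈ 232.190.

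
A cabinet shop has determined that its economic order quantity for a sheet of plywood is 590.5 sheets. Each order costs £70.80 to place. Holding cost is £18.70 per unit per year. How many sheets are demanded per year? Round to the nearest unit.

The basic EOQ model gives Q* = √(2DS/H); rearrange for the unknown.
From Q* = √(2DS/H): D = Q*²H / (2S) = 590.5² × 18.7 / (2 × 70.8) = 46048.783.

D ≈ 46,049 sheets per year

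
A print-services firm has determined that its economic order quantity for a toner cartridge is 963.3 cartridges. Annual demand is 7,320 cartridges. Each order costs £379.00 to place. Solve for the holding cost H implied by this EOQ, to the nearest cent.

H ≈ £5.98

Invert the EOQ relation Q*² = 2DS/H.
From Q* = √(2DS/H): H = 2DS / Q*² = 2 × 7,320 × 379 / 963.3² = 5.9794.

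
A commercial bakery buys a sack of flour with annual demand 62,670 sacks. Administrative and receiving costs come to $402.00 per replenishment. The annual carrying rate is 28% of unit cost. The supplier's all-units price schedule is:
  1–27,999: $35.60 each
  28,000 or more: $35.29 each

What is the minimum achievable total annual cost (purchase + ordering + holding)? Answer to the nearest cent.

Holding cost per unit per year at price C is H = 0.28·C.
For each price level, check whether its EOQ is feasible; otherwise the best quantity at that price is the breakpoint.
EOQ at $35.60 = 2248.3 (feasible in tier 1): TC = 62,670×$35.60 + (62,670/2248.3)×402 + (2248.3/2)×0.28×$35.60 = $2,253,463.03.
EOQ at $35.29 = 2258.2 < 28000, so use break Q=28000: TC = 62,670×$35.29 + (62,670/28000.0)×402 + (28000.0/2)×0.28×$35.29 = $2,350,860.86.
Lowest total cost among the candidates is at Q = 2248.3.

TC* ≈ $2,253,463.03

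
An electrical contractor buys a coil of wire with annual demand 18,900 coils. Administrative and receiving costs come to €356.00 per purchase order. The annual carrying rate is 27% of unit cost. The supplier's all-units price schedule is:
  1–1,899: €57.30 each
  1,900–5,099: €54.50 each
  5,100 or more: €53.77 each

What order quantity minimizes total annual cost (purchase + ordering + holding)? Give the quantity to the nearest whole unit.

Q* ≈ 1,900 coils

Holding cost per unit per year at price C is H = 0.27·C.
Candidates are each tier's EOQ (if it falls in that tier) and each price-break quantity.
EOQ at €57.30 = 932.6 (feasible in tier 1): TC = 18,900×€57.30 + (18,900/932.6)×356 + (932.6/2)×0.27×€57.30 = €1,097,398.80.
EOQ at €54.50 = 956.3 < 1900, so use break Q=1900: TC = 18,900×€54.50 + (18,900/1900.0)×356 + (1900.0/2)×0.27×€54.50 = €1,047,570.51.
EOQ at €53.77 = 962.8 < 5100, so use break Q=5100: TC = 18,900×€53.77 + (18,900/5100.0)×356 + (5100.0/2)×0.27×€53.77 = €1,054,592.94.
Lowest total cost is €1,047,570.51 at Q = 1900.0.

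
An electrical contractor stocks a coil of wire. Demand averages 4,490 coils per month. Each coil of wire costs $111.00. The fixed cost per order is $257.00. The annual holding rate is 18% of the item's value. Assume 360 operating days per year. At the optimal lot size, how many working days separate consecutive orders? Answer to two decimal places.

Annual demand D = 4,490 × 12 = 53,880.
Holding cost H = 0.18 × $111.00 = $19.9800 per unit per year.
The optimal lot size = √(2DS/H) = √(2 × 53,880 × 257 / 19.98) ≈ 1177.33.
Cycle time = Q*/D × 360 = 1177.33 / 53,880 × 360 ≈ 7.866 days.

T ≈ 7.87 days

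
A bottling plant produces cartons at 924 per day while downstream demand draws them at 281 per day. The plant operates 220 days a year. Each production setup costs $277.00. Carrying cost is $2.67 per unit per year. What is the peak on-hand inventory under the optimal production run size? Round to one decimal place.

I_max ≈ 2,987.7 cartons

Annual demand D = 281 × 220 = 61,820.
Production build-up factor (1 − d/p) = 1 − 281/924 = 0.6959.
Q* = √(2DS / (H(1 − d/p))) = √(2 × 61,820 × 277 / (2.67 × 0.6959)).
= √(34,248,280 / 1.858) ≈ 4293.330.
Maximum inventory = Q*(1 − d/p) = 4293.330 × 0.6959 ≈ 2987.674.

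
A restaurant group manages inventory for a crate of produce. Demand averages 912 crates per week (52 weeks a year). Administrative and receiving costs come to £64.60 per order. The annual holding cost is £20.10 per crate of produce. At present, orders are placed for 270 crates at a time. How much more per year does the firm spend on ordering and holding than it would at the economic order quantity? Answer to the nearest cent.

Annual demand D = 912 × 52 = 47,424.
EOQ = √(2DS/H) = √(2 × 47,424 × 64.6 / 20.1) ≈ 552.12.
Cost at Q* = (D/Q*)S + (Q*/2)H = √(2DSH) ≈ £11,097.58.
Cost at Q = 270: (47,424/270)×64.6 + (270/2)×20.1 = £11,346.63 + £2,713.50 = £14,060.13.
Excess = £14,060.13 − £11,097.58 = £2,962.55.

Extra cost ≈ £2,962.55 per year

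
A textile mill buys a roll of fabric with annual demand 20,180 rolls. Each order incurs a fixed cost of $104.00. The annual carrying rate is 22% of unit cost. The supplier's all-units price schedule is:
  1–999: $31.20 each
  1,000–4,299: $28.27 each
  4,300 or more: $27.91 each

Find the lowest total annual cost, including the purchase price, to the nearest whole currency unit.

TC* ≈ $575,697

Holding cost per unit per year at price C is H = 0.22·C.
For each price level, check whether its EOQ is feasible; otherwise the best quantity at that price is the breakpoint.
EOQ at $31.20 = 782.0 (feasible in tier 1): TC = 20,180×$31.20 + (20,180/782.0)×104 + (782.0/2)×0.22×$31.20 = $634,983.61.
EOQ at $28.27 = 821.5 < 1000, so use break Q=1000: TC = 20,180×$28.27 + (20,180/1000.0)×104 + (1000.0/2)×0.22×$28.27 = $575,697.02.
EOQ at $27.91 = 826.8 < 4300, so use break Q=4300: TC = 20,180×$27.91 + (20,180/4300.0)×104 + (4300.0/2)×0.22×$27.91 = $576,913.30.
Lowest total cost among the candidates is at Q = 1000.0.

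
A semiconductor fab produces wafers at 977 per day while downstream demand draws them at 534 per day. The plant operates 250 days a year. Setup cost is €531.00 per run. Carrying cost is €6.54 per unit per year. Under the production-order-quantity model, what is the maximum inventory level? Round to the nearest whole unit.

Annual demand D = 534 × 250 = 133,500.
Production build-up factor (1 − d/p) = 1 − 534/977 = 0.4534.
Q* = √(2DS / (H(1 − d/p))) = √(2 × 133,500 × 531 / (6.54 × 0.4534)).
= √(141,777,000 / 2.9654) ≈ 6914.479.
Maximum inventory = Q*(1 − d/p) = 6914.479 × 0.4534 ≈ 3135.224.

I_max ≈ 3,135 wafers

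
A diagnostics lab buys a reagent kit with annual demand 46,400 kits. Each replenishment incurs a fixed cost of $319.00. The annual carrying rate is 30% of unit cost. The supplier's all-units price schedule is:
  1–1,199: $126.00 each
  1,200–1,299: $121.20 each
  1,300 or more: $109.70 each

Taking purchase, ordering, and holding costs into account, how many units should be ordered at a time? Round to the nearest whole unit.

Holding cost per unit per year at price C is H = 0.30·C.
For each price level, check whether its EOQ is feasible; otherwise the best quantity at that price is the breakpoint.
EOQ at $126.00 = 885.0 (feasible in tier 1): TC = 46,400×$126.00 + (46,400/885.0)×319 + (885.0/2)×0.30×$126.00 = $5,879,851.47.
EOQ at $121.20 = 902.3 < 1200, so use break Q=1200: TC = 46,400×$121.20 + (46,400/1200.0)×319 + (1200.0/2)×0.30×$121.20 = $5,657,830.67.
EOQ at $109.70 = 948.4 < 1300, so use break Q=1300: TC = 46,400×$109.70 + (46,400/1300.0)×319 + (1300.0/2)×0.30×$109.70 = $5,122,857.35.
Lowest total cost is $5,122,857.35 at Q = 1300.0.

Q* ≈ 1,300 kits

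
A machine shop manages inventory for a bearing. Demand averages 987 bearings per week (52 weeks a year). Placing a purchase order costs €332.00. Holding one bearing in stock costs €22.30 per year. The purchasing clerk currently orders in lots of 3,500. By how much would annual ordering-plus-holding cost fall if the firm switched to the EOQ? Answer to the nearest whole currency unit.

Extra cost ≈ €16,326 per year

Annual demand D = 987 × 52 = 51,324.
EOQ = √(2DS/H) = √(2 × 51,324 × 332 / 22.3) ≈ 1236.21.
Cost at Q* = (D/Q*)S + (Q*/2)H = √(2DSH) ≈ €27,567.46.
Cost at Q = 3,500: (51,324/3,500)×332 + (3,500/2)×22.3 = €4,868.45 + €39,025.00 = €43,893.45.
Excess = €43,893.45 − €27,567.46 = €16,325.99.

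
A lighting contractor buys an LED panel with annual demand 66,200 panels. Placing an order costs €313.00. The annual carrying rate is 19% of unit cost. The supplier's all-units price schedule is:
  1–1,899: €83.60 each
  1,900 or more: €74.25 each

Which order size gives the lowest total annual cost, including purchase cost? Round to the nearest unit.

Holding cost per unit per year at price C is H = 0.19·C.
For each price level, check whether its EOQ is feasible; otherwise the best quantity at that price is the breakpoint.
EOQ at €83.60 = 1615.2 (feasible in tier 1): TC = 66,200×€83.60 + (66,200/1615.2)×313 + (1615.2/2)×0.19×€83.60 = €5,559,976.42.
EOQ at €74.25 = 1713.9 < 1900, so use break Q=1900: TC = 66,200×€74.25 + (66,200/1900.0)×313 + (1900.0/2)×0.19×€74.25 = €4,939,657.70.
Lowest total cost is €4,939,657.70 at Q = 1900.0.

Q* ≈ 1,900 panels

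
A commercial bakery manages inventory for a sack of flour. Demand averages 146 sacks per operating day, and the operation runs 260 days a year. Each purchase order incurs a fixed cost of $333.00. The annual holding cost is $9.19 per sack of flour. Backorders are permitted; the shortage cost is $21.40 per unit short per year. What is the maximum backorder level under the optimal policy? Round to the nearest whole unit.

Annual demand D = 146 × 260 = 37,960.
With planned backorders, Q* = √(2DS/H) · √((H+B)/B).
√(2DS/H) = √(2 × 37,960 × 333 / 9.19) = 1658.603.
√((H+B)/B) = √((9.19+21.4)/21.4) = 1.1956.
Q* ≈ 1983.012.
S* = Q* · H/(H+B) = 1983.012 × 9.19/30.59 ≈ 595.746.

S* ≈ 596 sacks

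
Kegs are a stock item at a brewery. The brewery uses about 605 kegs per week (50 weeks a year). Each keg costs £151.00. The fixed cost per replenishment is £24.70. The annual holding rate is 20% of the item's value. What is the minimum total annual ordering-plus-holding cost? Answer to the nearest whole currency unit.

Annual demand D = 605 × 50 = 30,250.
Holding cost H = 0.20 × £151.00 = £30.2000 per unit per year.
Q* = √(2DS/H) = √(2 × 30,250 × 24.7 / 30.2) ≈ 222.45.
At Q*, ordering cost (D/Q*)S equals holding cost (Q*/2)H, each = √(DSH/2).
Minimum total = √(2DSH) = √(2 × 30,250 × 24.7 × 30.2) ≈ 6717.840.

TC* ≈ £6,718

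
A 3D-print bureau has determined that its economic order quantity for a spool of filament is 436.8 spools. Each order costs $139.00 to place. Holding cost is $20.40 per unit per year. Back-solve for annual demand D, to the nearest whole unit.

D ≈ 14,001 spools per year

Squaring Q* = √(2DS/H) gives Q*² = 2DS/H.
From Q* = √(2DS/H): D = Q*²H / (2S) = 436.8² × 20.4 / (2 × 139) = 14000.728.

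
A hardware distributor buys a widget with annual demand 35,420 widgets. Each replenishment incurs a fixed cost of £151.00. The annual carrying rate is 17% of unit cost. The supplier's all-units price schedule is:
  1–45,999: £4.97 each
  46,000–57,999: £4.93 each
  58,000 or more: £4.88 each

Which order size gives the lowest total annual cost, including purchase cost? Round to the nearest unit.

Q* ≈ 3,558 widgets

Holding cost per unit per year at price C is H = 0.17·C.
For each price level, check whether its EOQ is feasible; otherwise the best quantity at that price is the breakpoint.
EOQ at £4.97 = 3558.2 (feasible in tier 1): TC = 35,420×£4.97 + (35,420/3558.2)×151 + (3558.2/2)×0.17×£4.97 = £179,043.69.
EOQ at £4.93 = 3572.6 < 46000, so use break Q=46000: TC = 35,420×£4.93 + (35,420/46000.0)×151 + (46000.0/2)×0.17×£4.93 = £194,013.17.
EOQ at £4.88 = 3590.8 < 58000, so use break Q=58000: TC = 35,420×£4.88 + (35,420/58000.0)×151 + (58000.0/2)×0.17×£4.88 = £197,000.21.
Lowest total cost is £179,043.69 at Q = 3558.2.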